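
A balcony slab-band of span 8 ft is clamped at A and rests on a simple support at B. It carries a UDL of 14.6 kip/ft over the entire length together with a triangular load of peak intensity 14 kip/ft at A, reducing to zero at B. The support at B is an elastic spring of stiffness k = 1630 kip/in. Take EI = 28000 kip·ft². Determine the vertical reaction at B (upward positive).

Choose R_B as the redundant. The primary structure is the cantilever fixed at A.
Primary-structure tip deflection at B by superposition:
  UDL 14.6: wL⁴/(8EI) = 7475/EI
  triangular load, peak 14 at the fixed end: w₀L⁴/(30EI) = 1911/EI
  δ_0 = 9387/EI
Flexibility coefficient — unit upward force at B: δ_{BB} = L³/(3EI) = 170.7/EI.
With EI = 28000 kip·ft²: δ_0 = 0.33524 ft and δ_{BB} = 0.006095 ft/kip.
Compatibility — the spring shortens by R_B/k under the reaction it provides: δ_0 − R_B·δ_{BB} = R_B/k. With 1/k = 1/(1630×12) ft/kip = 0.000051 ft/kip, R_B = δ_0 / (δ_{BB} + 1/k) = 0.33524 / (0.006095 + 0.000051) = 54.54 kip.

R_B = 54.54 kip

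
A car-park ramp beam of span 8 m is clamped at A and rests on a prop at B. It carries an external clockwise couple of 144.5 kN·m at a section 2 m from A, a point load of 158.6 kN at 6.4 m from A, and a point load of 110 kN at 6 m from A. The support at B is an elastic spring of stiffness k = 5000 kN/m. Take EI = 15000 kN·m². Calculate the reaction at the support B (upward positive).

Release the roller at B. Primary structure: cantilever fixed at A.
Downward deflection at the released point B due to the loads:
  clockwise couple 144.5 at a = 2: M₀a(2L − a)/(2EI) = 2023/EI
  point load 158.6 at a = 6.4: Pa²(3L − a)/(6EI) = 19056/EI
  point load 110 at a = 6: Pa²(3L − a)/(6EI) = 11880/EI
  δ_0 = 32959/EI
Flexibility coefficient — unit upward force at B: δ_{BB} = L³/(3EI) = 170.7/EI.
With EI = 15000 kN·m²: δ_0 = 2.1972 m and δ_{BB} = 0.011378 m/kN.
Compatibility — the spring shortens by R_B/k under the reaction it provides: δ_0 − R_B·δ_{BB} = R_B/k. With 1/k = 0.0002 m/kN, R_B = δ_0 / (δ_{BB} + 1/k) = 2.1972 / (0.011378 + 0.0002) = 189.8 kN.

R_B = 189.8 kN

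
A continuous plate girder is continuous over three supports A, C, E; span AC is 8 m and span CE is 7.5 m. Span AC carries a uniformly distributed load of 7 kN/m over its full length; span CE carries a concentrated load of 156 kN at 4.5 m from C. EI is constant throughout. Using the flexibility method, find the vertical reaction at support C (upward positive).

R_C = 122.4 kN

Release continuity at C by inserting a hinge; the redundant is the internal moment M_C. The primary structure is two simply-supported spans AC and CE.
Discontinuity in slope at C on the released structure — sum the simple-span end rotations:
  span AC: UDL 7: wL³/(24EI) = 149.3/EI
  span CE: point load 156 at a = 4.5: Pab(L + b)/(6LEI) = 491.4/EI
  relative rotation θ_0 = (149.3 + 491.4)/EI = 640.7/EI
A unit hogging moment at C produces rotation L₁/(3EI) + L₂/(3EI) = 5.167/EI.
Slope continuity at C: θ_0 = M_C·5.167/EI, so M_C = 640.7/5.167 = 124 kN·m (hogging).
Span AC, ΣM about A with M_C applied at C: R_C^{AC}·8 = 224 + 124, so R_C^{AC} = 43.5 kN and R_A = 56 − 43.5 = 12.5 kN.
Span CE, ΣM about E: R_C^{CE}·7.5 = 468 + 124, so R_C^{CE} = 78.94 kN and R_E = 156 − 78.94 = 77.06 kN.
R_C = 43.5 + 78.94 = 122.4 kN.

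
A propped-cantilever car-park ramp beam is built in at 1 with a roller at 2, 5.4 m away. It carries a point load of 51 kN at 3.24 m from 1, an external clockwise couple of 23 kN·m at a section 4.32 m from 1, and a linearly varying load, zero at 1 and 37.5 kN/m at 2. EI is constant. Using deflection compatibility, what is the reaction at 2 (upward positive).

R_2 = 83.85 kN

Release the roller at 2. Primary structure: cantilever fixed at 1.
Deflection at 2 on the released cantilever, summing each load's contribution:
  point load 51 at a = 3.24: Pa²(3L − a)/(6EI) = 1156/EI
  clockwise couple 23 at a = 4.32: M₀a(2L − a)/(2EI) = 321.9/EI
  triangular load, peak 37.5 at the free end: 11w₀L⁴/(120EI) = 2923/EI
  δ_0 = 4401/EI
Flexibility coefficient — unit upward force at 2: δ_{22} = L³/(3EI) = 52.49/EI.
Compatibility at 2: δ_0 − R_2·δ_{22} = 0, so R_2 = 4401/52.49 = 83.85 kN.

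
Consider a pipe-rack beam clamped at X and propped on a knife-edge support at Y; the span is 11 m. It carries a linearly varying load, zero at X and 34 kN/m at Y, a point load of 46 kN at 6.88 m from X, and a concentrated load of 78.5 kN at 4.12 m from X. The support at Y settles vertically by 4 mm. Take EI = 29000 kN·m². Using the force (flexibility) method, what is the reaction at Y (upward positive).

R_Y = 138.4 kN

Remove the prop at Y; the released (primary) structure is a cantilever built in at X.
Free-end deflection of the primary structure under the applied loading (downward +):
  triangular load, peak 34 at the free end: 11w₀L⁴/(120EI) = 45631/EI
  point load 46 at a = 6.88: Pa²(3L − a)/(6EI) = 9479/EI
  point load 78.5 at a = 4.12: Pa²(3L − a)/(6EI) = 6414/EI
  δ_0 = 61524/EI
Flexibility coefficient — unit upward force at Y: δ_{YY} = L³/(3EI) = 443.7/EI.
With EI = 29000 kN·m²: δ_0 = 2.1215 m and δ_{YY} = 0.015299 m/kN.
Compatibility — the beam at Y must follow the support down by 0.004 m: δ_0 − R_Y·δ_{YY} = 0.004, so R_Y = (2.1215 − 0.004)/0.015299 = 138.4 kN.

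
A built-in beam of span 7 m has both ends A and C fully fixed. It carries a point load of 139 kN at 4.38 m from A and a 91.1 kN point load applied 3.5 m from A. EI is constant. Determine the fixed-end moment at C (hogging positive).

Take the two fixed-end moments M_A, M_C as redundants; the released structure is the simple span AC.
On the primary (simply-supported) span, the end slopes from the loading are:
  at A: point load 139 at a = 4.38: Pab(L + b)/(6LEI) = 365.4/EI
  at C: point load 139 at a = 4.38: Pab(L + a)/(6LEI) = 432.2/EI
  at A: point load 91.1 at a = 3.5: Pab(L + b)/(6LEI) = 279/EI
  at C: point load 91.1 at a = 3.5: Pab(L + a)/(6LEI) = 279/EI
  θ_A0 = 644.3/EI,  θ_C0 = 711.2/EI
Flexibility coefficients: a unit moment at one end gives L/(3EI) there and L/(6EI) at the far end, so f₁₁ = f₂₂ = 2.333/EI and f₁₂ = f₂₁ = 1.167/EI.
Compatibility — zero rotation at each built-in end:
  2.333 M_A + 1.167 M_C = 644.3
  1.167 M_A + 2.333 M_C = 711.2
Solving the pair gives M_A = 165 kN·m and M_C = 222.3 kN·m (hogging).

M_C = 222.3 kN·m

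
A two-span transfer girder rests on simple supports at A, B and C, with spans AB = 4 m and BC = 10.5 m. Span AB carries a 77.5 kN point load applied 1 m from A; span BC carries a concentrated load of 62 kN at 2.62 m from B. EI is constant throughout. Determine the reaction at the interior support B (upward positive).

Insert a hinge at B; M_B is the redundant, and each span becomes simply supported.
Rotations at B on the released spans (each span's end-slope, ×1/EI):
  span AB: point load 77.5 at a = 1: Pab(L + a)/(6LEI) = 48.44/EI
  span BC: point load 62 at a = 2.62: Pab(L + b)/(6LEI) = 373.4/EI
  relative rotation θ_0 = (48.44 + 373.4)/EI = 421.9/EI
A unit hogging moment at B produces rotation L₁/(3EI) + L₂/(3EI) = 4.833/EI.
Slope continuity at B: θ_0 = M_B·4.833/EI, so M_B = 421.9/4.833 = 87.29 kN·m (hogging).
Span AB, ΣM about A with M_B applied at B: R_B^{AB}·4 = 77.5 + 87.29, so R_B^{AB} = 41.2 kN and R_A = 77.5 − 41.2 = 36.3 kN.
Span BC, ΣM about C: R_B^{BC}·10.5 = 488.6 + 87.29, so R_B^{BC} = 54.84 kN and R_C = 62 − 54.84 = 7.158 kN.
R_B = 41.2 + 54.84 = 96.04 kN.

R_B = 96.04 kN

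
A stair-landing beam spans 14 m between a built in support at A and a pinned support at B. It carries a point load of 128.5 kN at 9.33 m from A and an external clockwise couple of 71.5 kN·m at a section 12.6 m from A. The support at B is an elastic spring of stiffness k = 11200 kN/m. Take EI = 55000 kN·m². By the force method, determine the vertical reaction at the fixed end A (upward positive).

R_A = 54.72 kN

Remove the prop at B; the released (primary) structure is a cantilever built in at A.
Downward deflection at the released point B due to the loads:
  point load 128.5 at a = 9.33: Pa²(3L − a)/(6EI) = 60907/EI
  clockwise couple 71.5 at a = 12.6: M₀a(2L − a)/(2EI) = 6937/EI
  δ_0 = 67844/EI
Flexibility coefficient — unit upward force at B: δ_{BB} = L³/(3EI) = 914.7/EI.
With EI = 55000 kN·m²: δ_0 = 1.2335 m and δ_{BB} = 0.01663 m/kN.
Compatibility — the spring shortens by R_B/k under the reaction it provides: δ_0 − R_B·δ_{BB} = R_B/k. With 1/k = 0.000089 m/kN, R_B = δ_0 / (δ_{BB} + 1/k) = 1.2335 / (0.01663 + 0.000089) = 73.78 kN.
Vertical equilibrium: R_A = ΣP − R_B = 128.5 − 73.78 = 54.72 kN.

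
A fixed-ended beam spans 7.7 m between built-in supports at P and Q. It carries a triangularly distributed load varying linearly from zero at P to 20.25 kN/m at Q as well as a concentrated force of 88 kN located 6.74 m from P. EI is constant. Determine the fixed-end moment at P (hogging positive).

Release both end moments; the primary structure is a simply-supported span PQ with redundants M_P and M_Q.
End rotations of the released simple span under the applied load (×1/EI):
  at P: triangular load, peak 20.25: 7w₀L³/(360EI) = 179.8/EI
  at Q: triangular load, peak 20.25: w₀L³/(45EI) = 205.4/EI
  at P: point load 88 at a = 6.74: Pab(L + b)/(6LEI) = 106.7/EI
  at Q: point load 88 at a = 6.74: Pab(L + a)/(6LEI) = 178/EI
  θ_P0 = 286.5/EI,  θ_Q0 = 383.4/EI
Flexibility coefficients: a unit moment at one end gives L/(3EI) there and L/(6EI) at the far end, so f₁₁ = f₂₂ = 2.567/EI and f₁₂ = f₂₁ = 1.283/EI.
Compatibility — zero rotation at each built-in end:
  2.567 M_P + 1.283 M_Q = 286.5
  1.283 M_P + 2.567 M_Q = 383.4
Solving the pair gives M_P = 49.24 kN·m and M_Q = 124.8 kN·m (hogging).

M_P = 49.24 kN·m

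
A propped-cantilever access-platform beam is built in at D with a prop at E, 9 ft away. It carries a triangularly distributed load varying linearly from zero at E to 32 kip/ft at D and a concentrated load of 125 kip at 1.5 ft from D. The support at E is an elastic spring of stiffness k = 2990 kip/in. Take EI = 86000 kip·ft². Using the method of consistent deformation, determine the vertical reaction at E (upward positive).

Release the roller at E. Primary structure: cantilever fixed at D.
Free-end deflection of the primary structure under the applied loading (downward +):
  triangular load, peak 32 at the fixed end: w₀L⁴/(30EI) = 6998/EI
  point load 125 at a = 1.5: Pa²(3L − a)/(6EI) = 1195/EI
  δ_0 = 8194/EI
Tip deflection under a unit load at E: L³/(3EI) = 243/EI.
With EI = 86000 kip·ft²: δ_0 = 0.095276 ft and δ_{EE} = 0.002826 ft/kip.
Compatibility — the spring shortens by R_E/k under the reaction it provides: δ_0 − R_E·δ_{EE} = R_E/k. With 1/k = 1/(2990×12) ft/kip = 0.000028 ft/kip, R_E = δ_0 / (δ_{EE} + 1/k) = 0.095276 / (0.002826 + 0.000028) = 33.39 kip.

R_E = 33.39 kip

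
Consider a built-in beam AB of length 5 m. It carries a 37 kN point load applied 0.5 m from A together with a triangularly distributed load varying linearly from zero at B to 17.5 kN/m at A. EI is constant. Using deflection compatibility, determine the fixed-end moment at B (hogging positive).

M_B = 16.25 kN·m

Take the two fixed-end moments M_A, M_B as redundants; the released structure is the simple span AB.
End rotations of the released simple span under the applied load (×1/EI):
  at A: point load 37 at a = 0.5: Pab(L + b)/(6LEI) = 26.36/EI
  at B: point load 37 at a = 0.5: Pab(L + a)/(6LEI) = 15.26/EI
  at A: triangular load, peak 17.5: w₀L³/(45EI) = 48.61/EI
  at B: triangular load, peak 17.5: 7w₀L³/(360EI) = 42.53/EI
  θ_A0 = 74.97/EI,  θ_B0 = 57.8/EI
Flexibility coefficients: a unit moment at one end gives L/(3EI) there and L/(6EI) at the far end, so f₁₁ = f₂₂ = 1.667/EI and f₁₂ = f₂₁ = 0.8333/EI.
Compatibility — zero rotation at each built-in end:
  1.667 M_A + 0.8333 M_B = 74.97
  0.8333 M_A + 1.667 M_B = 57.8
Solving the pair gives M_A = 36.86 kN·m and M_B = 16.25 kN·m (hogging).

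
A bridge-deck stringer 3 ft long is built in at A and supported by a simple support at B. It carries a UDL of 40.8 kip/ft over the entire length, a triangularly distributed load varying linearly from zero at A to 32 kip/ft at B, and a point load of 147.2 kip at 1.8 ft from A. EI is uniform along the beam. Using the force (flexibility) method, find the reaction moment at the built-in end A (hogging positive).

M_A = 136.9 kip·ft

Release the roller at B. Primary structure: cantilever fixed at A.
Primary-structure tip deflection at B by superposition:
  UDL 40.8: wL⁴/(8EI) = 413.1/EI
  triangular load, peak 32 at the free end: 11w₀L⁴/(120EI) = 237.6/EI
  point load 147.2 at a = 1.8: Pa²(3L − a)/(6EI) = 572.3/EI
  δ_0 = 1223/EI
Flexibility coefficient — unit upward force at B: δ_{BB} = L³/(3EI) = 9/EI.
The prop prevents deflection at B: R_B = δ_0/δ_{BB} = 1223/9 = 135.9 kip.
Moment equilibrium about A: M_A = Σ(load moments about A) − R_B·L = 544.6 − 135.9×3 = 136.9 kip·ft.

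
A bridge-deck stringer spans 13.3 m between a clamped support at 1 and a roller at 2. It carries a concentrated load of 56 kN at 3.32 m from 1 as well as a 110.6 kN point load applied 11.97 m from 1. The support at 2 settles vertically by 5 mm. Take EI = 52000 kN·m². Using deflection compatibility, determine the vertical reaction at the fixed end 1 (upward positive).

Release the roller at 2. Primary structure: cantilever fixed at 1.
Deflection at 2 on the released cantilever, summing each load's contribution:
  point load 56 at a = 3.32: Pa²(3L − a)/(6EI) = 3763/EI
  point load 110.6 at a = 11.97: Pa²(3L − a)/(6EI) = 73767/EI
  δ_0 = 77530/EI
Tip deflection under a unit load at 2: L³/(3EI) = 784.2/EI.
With EI = 52000 kN·m²: δ_0 = 1.491 m and δ_{22} = 0.015081 m/kN.
Compatibility — the beam at 2 must follow the support down by 0.005 m: δ_0 − R_2·δ_{22} = 0.005, so R_2 = (1.491 − 0.005)/0.015081 = 98.53 kN.
Vertical equilibrium: R_1 = ΣP − R_2 = 166.6 − 98.53 = 68.07 kN.

R_1 = 68.07 kN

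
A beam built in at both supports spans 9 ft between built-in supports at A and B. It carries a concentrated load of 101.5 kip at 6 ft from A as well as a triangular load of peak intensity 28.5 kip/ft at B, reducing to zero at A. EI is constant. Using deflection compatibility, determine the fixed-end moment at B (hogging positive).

M_B = 250.8 kip·ft

Take the two fixed-end moments M_A, M_B as redundants; the released structure is the simple span AB.
End rotations of the released simple span under the applied load (×1/EI):
  at A: point load 101.5 at a = 6: Pab(L + b)/(6LEI) = 406/EI
  at B: point load 101.5 at a = 6: Pab(L + a)/(6LEI) = 507.5/EI
  at A: triangular load, peak 28.5: 7w₀L³/(360EI) = 404/EI
  at B: triangular load, peak 28.5: w₀L³/(45EI) = 461.7/EI
  θ_A0 = 810/EI,  θ_B0 = 969.2/EI
Flexibility coefficients: a unit moment at one end gives L/(3EI) there and L/(6EI) at the far end, so f₁₁ = f₂₂ = 3/EI and f₁₂ = f₂₁ = 1.5/EI.
Compatibility — zero rotation at each built-in end:
  3 M_A + 1.5 M_B = 810
  1.5 M_A + 3 M_B = 969.2
Solving the pair gives M_A = 144.6 kip·ft and M_B = 250.8 kip·ft (hogging).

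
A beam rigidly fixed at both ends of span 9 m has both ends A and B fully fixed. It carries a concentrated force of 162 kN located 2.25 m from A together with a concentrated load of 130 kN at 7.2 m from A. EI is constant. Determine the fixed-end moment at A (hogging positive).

M_A = 242.5 kN·m

Release both end moments; the primary structure is a simply-supported span AB with redundants M_A and M_B.
On the primary (simply-supported) span, the end slopes from the loading are:
  at A: point load 162 at a = 2.25: Pab(L + b)/(6LEI) = 717.6/EI
  at B: point load 162 at a = 2.25: Pab(L + a)/(6LEI) = 512.6/EI
  at A: point load 130 at a = 7.2: Pab(L + b)/(6LEI) = 337/EI
  at B: point load 130 at a = 7.2: Pab(L + a)/(6LEI) = 505.4/EI
  θ_A0 = 1055/EI,  θ_B0 = 1018/EI
Flexibility coefficients: a unit moment at one end gives L/(3EI) there and L/(6EI) at the far end, so f₁₁ = f₂₂ = 3/EI and f₁₂ = f₂₁ = 1.5/EI.
Compatibility — zero rotation at each built-in end:
  3 M_A + 1.5 M_B = 1055
  1.5 M_A + 3 M_B = 1018
Solving the pair gives M_A = 242.5 kN·m and M_B = 218.1 kN·m (hogging).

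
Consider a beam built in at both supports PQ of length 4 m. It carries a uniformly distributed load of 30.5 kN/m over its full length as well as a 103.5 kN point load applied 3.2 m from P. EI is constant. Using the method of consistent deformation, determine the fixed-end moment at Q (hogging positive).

Release both end moments; the primary structure is a simply-supported span PQ with redundants M_P and M_Q.
End rotations of the released simple span under the applied load (×1/EI):
  at P: UDL 30.5: wL³/(24EI) = 81.33/EI
  at Q: UDL 30.5: wL³/(24EI) = 81.33/EI
  at P: point load 103.5 at a = 3.2: Pab(L + b)/(6LEI) = 52.99/EI
  at Q: point load 103.5 at a = 3.2: Pab(L + a)/(6LEI) = 79.49/EI
  θ_P0 = 134.3/EI,  θ_Q0 = 160.8/EI
Flexibility coefficients: a unit moment at one end gives L/(3EI) there and L/(6EI) at the far end, so f₁₁ = f₂₂ = 1.333/EI and f₁₂ = f₂₁ = 0.6667/EI.
Compatibility — zero rotation at each built-in end:
  1.333 M_P + 0.6667 M_Q = 134.3
  0.6667 M_P + 1.333 M_Q = 160.8
Solving the pair gives M_P = 53.91 kN·m and M_Q = 93.66 kN·m (hogging).

M_Q = 93.66 kN·m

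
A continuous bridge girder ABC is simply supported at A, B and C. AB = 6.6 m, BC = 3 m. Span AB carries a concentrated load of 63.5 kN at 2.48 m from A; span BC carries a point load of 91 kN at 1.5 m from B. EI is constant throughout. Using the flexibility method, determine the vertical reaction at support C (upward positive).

R_C = 24.67 kN

Release continuity at B by inserting a hinge; the redundant is the internal moment M_B. The primary structure is two simply-supported spans AB and BC.
Rotations at B on the released spans (each span's end-slope, ×1/EI):
  span AB: point load 63.5 at a = 2.48: Pab(L + a)/(6LEI) = 148.8/EI
  span BC: point load 91 at a = 1.5: Pab(L + b)/(6LEI) = 51.19/EI
  relative rotation θ_0 = (148.8 + 51.19)/EI = 200/EI
A unit hogging moment at B produces rotation L₁/(3EI) + L₂/(3EI) = 3.2/EI.
Slope continuity at B: θ_0 = M_B·3.2/EI, so M_B = 200/3.2 = 62.49 kN·m (hogging).
Span BC, ΣM about C: R_B^{BC}·3 = 136.5 + 62.49, so R_B^{BC} = 66.33 kN and R_C = 91 − 66.33 = 24.67 kN.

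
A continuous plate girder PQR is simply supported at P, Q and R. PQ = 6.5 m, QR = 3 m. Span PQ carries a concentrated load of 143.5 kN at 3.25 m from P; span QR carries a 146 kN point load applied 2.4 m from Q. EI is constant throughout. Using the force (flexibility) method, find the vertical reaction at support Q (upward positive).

Insert a hinge at Q; M_Q is the redundant, and each span becomes simply supported.
End slopes at the hinge Q, treating each span as simply supported:
  span PQ: point load 143.5 at a = 3.25: Pab(L + a)/(6LEI) = 378.9/EI
  span QR: point load 146 at a = 2.4: Pab(L + b)/(6LEI) = 42.05/EI
  relative rotation θ_0 = (378.9 + 42.05)/EI = 421/EI
A unit hogging moment at Q produces rotation L₁/(3EI) + L₂/(3EI) = 3.167/EI.
Compatibility: M_Q·(L₁+L₂)/(3EI) = θ_0, giving M_Q = 132.9 kN·m (hogging).
Span PQ, ΣM about P with M_Q applied at Q: R_Q^{PQ}·6.5 = 466.4 + 132.9, so R_Q^{PQ} = 92.2 kN and R_P = 143.5 − 92.2 = 51.3 kN.
Span QR, ΣM about R: R_Q^{QR}·3 = 87.6 + 132.9, so R_Q^{QR} = 73.51 kN and R_R = 146 − 73.51 = 72.49 kN.
R_Q = 92.2 + 73.51 = 165.7 kN.

R_Q = 165.7 kN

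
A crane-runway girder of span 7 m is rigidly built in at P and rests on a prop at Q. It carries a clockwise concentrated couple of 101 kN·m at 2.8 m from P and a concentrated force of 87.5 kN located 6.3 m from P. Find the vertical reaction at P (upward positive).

R_P = -0.7702 kN

Release the roller at Q. Primary structure: cantilever fixed at P.
Downward deflection at the released point Q due to the loads:
  clockwise couple 101 at a = 2.8: M₀a(2L − a)/(2EI) = 1584/EI
  point load 87.5 at a = 6.3: Pa²(3L − a)/(6EI) = 8509/EI
  δ_0 = 10092/EI
Tip deflection under a unit load at Q: L³/(3EI) = 114.3/EI.
Compatibility at Q: δ_0 − R_Q·δ_{QQ} = 0, so R_Q = 10092/114.3 = 88.27 kN.
Vertical equilibrium: R_P = ΣP − R_Q = 87.5 − 88.27 = -0.7702 kN.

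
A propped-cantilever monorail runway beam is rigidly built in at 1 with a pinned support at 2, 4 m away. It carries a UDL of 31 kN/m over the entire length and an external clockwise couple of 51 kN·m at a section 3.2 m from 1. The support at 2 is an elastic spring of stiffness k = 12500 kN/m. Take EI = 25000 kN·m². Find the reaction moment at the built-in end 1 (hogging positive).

M_1 = 61.8 kN·m

Remove the prop at 2; the released (primary) structure is a cantilever built in at 1.
Deflection at 2 on the released cantilever, summing each load's contribution:
  UDL 31: wL⁴/(8EI) = 992/EI
  clockwise couple 51 at a = 3.2: M₀a(2L − a)/(2EI) = 391.7/EI
  δ_0 = 1384/EI
Flexibility coefficient — unit upward force at 2: δ_{22} = L³/(3EI) = 21.33/EI.
With EI = 25000 kN·m²: δ_0 = 0.055347 m and δ_{22} = 0.000853 m/kN.
Compatibility — the spring shortens by R_2/k under the reaction it provides: δ_0 − R_2·δ_{22} = R_2/k. With 1/k = 0.00008 m/kN, R_2 = δ_0 / (δ_{22} + 1/k) = 0.055347 / (0.000853 + 0.00008) = 59.3 kN.
Moment equilibrium about 1: M_1 = Σ(load moments about 1) − R_2·L = 299 − 59.3×4 = 61.8 kN·m.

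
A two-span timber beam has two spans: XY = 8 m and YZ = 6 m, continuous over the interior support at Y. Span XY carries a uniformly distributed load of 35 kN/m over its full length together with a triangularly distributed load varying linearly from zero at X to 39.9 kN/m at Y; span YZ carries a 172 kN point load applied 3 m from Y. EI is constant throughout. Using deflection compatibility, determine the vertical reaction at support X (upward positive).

R_X = 150.7 kN

Release continuity at Y by inserting a hinge; the redundant is the internal moment M_Y. The primary structure is two simply-supported spans XY and YZ.
Discontinuity in slope at Y on the released structure — sum the simple-span end rotations:
  span XY: UDL 35: wL³/(24EI) = 746.7/EI
  span XY: triangular load, peak 39.9: w₀L³/(45EI) = 454/EI
  span YZ: point load 172 at a = 3: Pab(L + b)/(6LEI) = 387/EI
  relative rotation θ_0 = (1201 + 387)/EI = 1588/EI
A unit hogging moment at Y produces rotation L₁/(3EI) + L₂/(3EI) = 4.667/EI.
Compatibility: M_Y·(L₁+L₂)/(3EI) = θ_0, giving M_Y = 340.2 kN·m (hogging).
Span XY, ΣM about X with M_Y applied at Y: R_Y^{XY}·8 = 1971 + 340.2, so R_Y^{XY} = 288.9 kN and R_X = 439.6 − 288.9 = 150.7 kN.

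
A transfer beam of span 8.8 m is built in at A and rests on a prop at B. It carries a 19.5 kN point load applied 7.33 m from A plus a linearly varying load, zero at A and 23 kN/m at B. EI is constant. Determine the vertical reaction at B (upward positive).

R_B = 70.32 kN

Release the roller at B. Primary structure: cantilever fixed at A.
Primary-structure tip deflection at B by superposition:
  point load 19.5 at a = 7.33: Pa²(3L − a)/(6EI) = 3330/EI
  triangular load, peak 23 at the free end: 11w₀L⁴/(120EI) = 12644/EI
  δ_0 = 15974/EI
Flexibility coefficient — unit upward force at B: δ_{BB} = L³/(3EI) = 227.2/EI.
Compatibility at B: δ_0 − R_B·δ_{BB} = 0, so R_B = 15974/227.2 = 70.32 kN.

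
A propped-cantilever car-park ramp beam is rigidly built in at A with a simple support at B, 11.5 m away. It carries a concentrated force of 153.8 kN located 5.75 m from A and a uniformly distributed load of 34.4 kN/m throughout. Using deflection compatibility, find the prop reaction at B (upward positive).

R_B = 196.4 kN

Remove the prop at B; the released (primary) structure is a cantilever built in at A.
Downward deflection at the released point B due to the loads:
  point load 153.8 at a = 5.75: Pa²(3L − a)/(6EI) = 24366/EI
  UDL 34.4: wL⁴/(8EI) = 75207/EI
  δ_0 = 99573/EI
Flexibility coefficient — unit upward force at B: δ_{BB} = L³/(3EI) = 507/EI.
The prop prevents deflection at B: R_B = δ_0/δ_{BB} = 99573/507 = 196.4 kN.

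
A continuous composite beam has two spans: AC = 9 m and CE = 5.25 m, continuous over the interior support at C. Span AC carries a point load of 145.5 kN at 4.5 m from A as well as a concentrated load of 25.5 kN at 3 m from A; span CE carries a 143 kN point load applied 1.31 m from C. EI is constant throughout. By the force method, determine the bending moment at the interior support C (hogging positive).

M_C = 221.9 kN·m

Insert a hinge at C; M_C is the redundant, and each span becomes simply supported.
Rotations at C on the released spans (each span's end-slope, ×1/EI):
  span AC: point load 145.5 at a = 4.5: Pab(L + a)/(6LEI) = 736.6/EI
  span AC: point load 25.5 at a = 3: Pab(L + a)/(6LEI) = 102/EI
  span CE: point load 143 at a = 1.31: Pab(L + b)/(6LEI) = 215.3/EI
  relative rotation θ_0 = (838.6 + 215.3)/EI = 1054/EI
A unit hogging moment at C produces rotation L₁/(3EI) + L₂/(3EI) = 4.75/EI.
Slope continuity at C: θ_0 = M_C·4.75/EI, so M_C = 1054/4.75 = 221.9 kN·m (hogging).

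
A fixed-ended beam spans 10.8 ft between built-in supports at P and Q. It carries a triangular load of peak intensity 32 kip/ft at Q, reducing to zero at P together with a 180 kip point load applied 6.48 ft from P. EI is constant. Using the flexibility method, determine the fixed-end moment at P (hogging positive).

M_P = 311 kip·ft

Release both end moments; the primary structure is a simply-supported span PQ with redundants M_P and M_Q.
On the primary (simply-supported) span, the end slopes from the loading are:
  at P: triangular load, peak 32: 7w₀L³/(360EI) = 783.8/EI
  at Q: triangular load, peak 32: w₀L³/(45EI) = 895.8/EI
  at P: point load 180 at a = 6.48: Pab(L + b)/(6LEI) = 1176/EI
  at Q: point load 180 at a = 6.48: Pab(L + a)/(6LEI) = 1344/EI
  θ_P0 = 1960/EI,  θ_Q0 = 2239/EI
Flexibility coefficients: a unit moment at one end gives L/(3EI) there and L/(6EI) at the far end, so f₁₁ = f₂₂ = 3.6/EI and f₁₂ = f₂₁ = 1.8/EI.
Compatibility — zero rotation at each built-in end:
  3.6 M_P + 1.8 M_Q = 1960
  1.8 M_P + 3.6 M_Q = 2239
Solving the pair gives M_P = 311 kip·ft and M_Q = 466.6 kip·ft (hogging).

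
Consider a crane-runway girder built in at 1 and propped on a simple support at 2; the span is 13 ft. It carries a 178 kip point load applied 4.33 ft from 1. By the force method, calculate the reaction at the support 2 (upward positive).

R_2 = 26.33 kip

Release the roller at 2. Primary structure: cantilever fixed at 1.
Free-end deflection of the primary structure under the applied loading (downward +):
  point load 178 at a = 4.33: Pa²(3L − a)/(6EI) = 19284/EI
Flexibility coefficient — unit upward force at 2: δ_{22} = L³/(3EI) = 732.3/EI.
The prop prevents deflection at 2: R_2 = δ_0/δ_{22} = 19284/732.3 = 26.33 kip.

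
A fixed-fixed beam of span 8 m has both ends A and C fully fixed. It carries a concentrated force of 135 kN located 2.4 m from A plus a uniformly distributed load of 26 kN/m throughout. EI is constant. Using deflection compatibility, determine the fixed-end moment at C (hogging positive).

M_C = 206.7 kN·m

Take the two fixed-end moments M_A, M_C as redundants; the released structure is the simple span AC.
End rotations of the released simple span under the applied load (×1/EI):
  at A: point load 135 at a = 2.4: Pab(L + b)/(6LEI) = 514.1/EI
  at C: point load 135 at a = 2.4: Pab(L + a)/(6LEI) = 393.1/EI
  at A: UDL 26: wL³/(24EI) = 554.7/EI
  at C: UDL 26: wL³/(24EI) = 554.7/EI
  θ_A0 = 1069/EI,  θ_C0 = 947.8/EI
Flexibility coefficients: a unit moment at one end gives L/(3EI) there and L/(6EI) at the far end, so f₁₁ = f₂₂ = 2.667/EI and f₁₂ = f₂₁ = 1.333/EI.
Compatibility — zero rotation at each built-in end:
  2.667 M_A + 1.333 M_C = 1069
  1.333 M_A + 2.667 M_C = 947.8
Solving the pair gives M_A = 297.4 kN·m and M_C = 206.7 kN·m (hogging).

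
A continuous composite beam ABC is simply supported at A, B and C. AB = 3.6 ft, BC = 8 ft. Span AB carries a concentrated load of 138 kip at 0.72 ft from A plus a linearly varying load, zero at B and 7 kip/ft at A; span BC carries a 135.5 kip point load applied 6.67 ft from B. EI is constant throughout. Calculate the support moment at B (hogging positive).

M_B = 76.87 kip·ft

Insert a hinge at B; M_B is the redundant, and each span becomes simply supported.
Discontinuity in slope at B on the released structure — sum the simple-span end rotations:
  span AB: point load 138 at a = 0.72: Pab(L + a)/(6LEI) = 57.23/EI
  span AB: triangular load, peak 7: 7w₀L³/(360EI) = 6.35/EI
  span BC: point load 135.5 at a = 6.67: Pab(L + b)/(6LEI) = 233.6/EI
  relative rotation θ_0 = (63.58 + 233.6)/EI = 297.2/EI
A unit hogging moment at B produces rotation L₁/(3EI) + L₂/(3EI) = 3.867/EI.
Compatibility: M_B·(L₁+L₂)/(3EI) = θ_0, giving M_B = 76.87 kip·ft (hogging).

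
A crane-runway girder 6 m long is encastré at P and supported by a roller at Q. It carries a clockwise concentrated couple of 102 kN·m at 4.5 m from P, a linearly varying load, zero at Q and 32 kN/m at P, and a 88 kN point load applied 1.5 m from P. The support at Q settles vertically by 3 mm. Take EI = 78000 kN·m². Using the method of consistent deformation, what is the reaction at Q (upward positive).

R_Q = 47.42 kN

Remove the prop at Q; the released (primary) structure is a cantilever built in at P.
Downward deflection at the released point Q due to the loads:
  clockwise couple 102 at a = 4.5: M₀a(2L − a)/(2EI) = 1721/EI
  triangular load, peak 32 at the fixed end: w₀L⁴/(30EI) = 1382/EI
  point load 88 at a = 1.5: Pa²(3L − a)/(6EI) = 544.5/EI
  δ_0 = 3648/EI
Flexibility coefficient — unit upward force at Q: δ_{QQ} = L³/(3EI) = 72/EI.
With EI = 78000 kN·m²: δ_0 = 0.046771 m and δ_{QQ} = 0.000923 m/kN.
Compatibility — the beam at Q must follow the support down by 0.003 m: δ_0 − R_Q·δ_{QQ} = 0.003, so R_Q = (0.046771 − 0.003)/0.000923 = 47.42 kN.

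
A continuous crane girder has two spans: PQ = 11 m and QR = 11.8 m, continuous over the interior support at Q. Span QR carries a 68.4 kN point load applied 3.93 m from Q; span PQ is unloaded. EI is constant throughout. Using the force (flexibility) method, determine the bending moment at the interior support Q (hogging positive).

M_Q = 77.34 kN·m

Take M_Q as the redundant. Released structure: two simple spans PQ and QR with a hinge at Q.
Discontinuity in slope at Q on the released structure — sum the simple-span end rotations:
  span QR: point load 68.4 at a = 3.93: Pab(L + b)/(6LEI) = 587.8/EI
  relative rotation θ_0 = (0 + 587.8)/EI = 587.8/EI
A unit hogging moment at Q produces rotation L₁/(3EI) + L₂/(3EI) = 7.6/EI.
Compatibility: M_Q·(L₁+L₂)/(3EI) = θ_0, giving M_Q = 77.34 kN·m (hogging).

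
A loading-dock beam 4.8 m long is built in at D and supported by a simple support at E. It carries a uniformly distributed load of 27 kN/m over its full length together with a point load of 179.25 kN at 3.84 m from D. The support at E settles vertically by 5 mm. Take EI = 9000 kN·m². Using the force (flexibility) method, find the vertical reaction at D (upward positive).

Remove the prop at E; the released (primary) structure is a cantilever built in at D.
Primary-structure tip deflection at E by superposition:
  UDL 27: wL⁴/(8EI) = 1792/EI
  point load 179.25 at a = 3.84: Pa²(3L − a)/(6EI) = 4652/EI
  δ_0 = 6444/EI
Tip deflection under a unit load at E: L³/(3EI) = 36.86/EI.
With EI = 9000 kN·m²: δ_0 = 0.71595 m and δ_{EE} = 0.004096 m/kN.
Compatibility — the beam at E must follow the support down by 0.005 m: δ_0 − R_E·δ_{EE} = 0.005, so R_E = (0.71595 − 0.005)/0.004096 = 173.6 kN.
Vertical equilibrium: R_D = ΣP − R_E = 308.9 − 173.6 = 135.3 kN.

R_D = 135.3 kN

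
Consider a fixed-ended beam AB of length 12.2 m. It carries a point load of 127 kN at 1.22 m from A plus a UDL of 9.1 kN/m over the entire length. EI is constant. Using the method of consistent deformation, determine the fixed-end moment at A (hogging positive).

Take the two fixed-end moments M_A, M_B as redundants; the released structure is the simple span AB.
Simple-span end rotations at A and B under the given loads:
  at A: point load 127 at a = 1.22: Pab(L + b)/(6LEI) = 538.7/EI
  at B: point load 127 at a = 1.22: Pab(L + a)/(6LEI) = 311.9/EI
  at A: UDL 9.1: wL³/(24EI) = 688.5/EI
  at B: UDL 9.1: wL³/(24EI) = 688.5/EI
  θ_A0 = 1227/EI,  θ_B0 = 1000/EI
Flexibility coefficients: a unit moment at one end gives L/(3EI) there and L/(6EI) at the far end, so f₁₁ = f₂₂ = 4.067/EI and f₁₂ = f₂₁ = 2.033/EI.
Compatibility — zero rotation at each built-in end:
  4.067 M_A + 2.033 M_B = 1227
  2.033 M_A + 4.067 M_B = 1000
Solving the pair gives M_A = 238.4 kN·m and M_B = 126.8 kN·m (hogging).

M_A = 238.4 kN·m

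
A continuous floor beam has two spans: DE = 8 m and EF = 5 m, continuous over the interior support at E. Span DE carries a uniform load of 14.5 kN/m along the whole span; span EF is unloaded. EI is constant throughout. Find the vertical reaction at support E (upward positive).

Take M_E as the redundant. Released structure: two simple spans DE and EF with a hinge at E.
End slopes at the hinge E, treating each span as simply supported:
  span DE: UDL 14.5: wL³/(24EI) = 309.3/EI
  relative rotation θ_0 = (309.3 + 0)/EI = 309.3/EI
A unit hogging moment at E produces rotation L₁/(3EI) + L₂/(3EI) = 4.333/EI.
Compatibility: M_E·(L₁+L₂)/(3EI) = θ_0, giving M_E = 71.38 kN·m (hogging).
Span DE, ΣM about D with M_E applied at E: R_E^{DE}·8 = 464 + 71.38, so R_E^{DE} = 66.92 kN and R_D = 116 − 66.92 = 49.08 kN.
Span EF, ΣM about F: R_E^{EF}·5 = 0 + 71.38, so R_E^{EF} = 14.28 kN and R_F = 0 − 14.28 = -14.28 kN.
R_E = 66.92 + 14.28 = 81.2 kN.

R_E = 81.2 kN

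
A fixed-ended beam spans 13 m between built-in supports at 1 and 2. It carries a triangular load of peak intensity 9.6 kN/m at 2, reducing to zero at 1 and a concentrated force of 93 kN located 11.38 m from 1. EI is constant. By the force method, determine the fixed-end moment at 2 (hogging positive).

M_2 = 196.6 kN·m

Take the two fixed-end moments M_1, M_2 as redundants; the released structure is the simple span 12.
End rotations of the released simple span under the applied load (×1/EI):
  at 1: triangular load, peak 9.6: 7w₀L³/(360EI) = 410.1/EI
  at 2: triangular load, peak 9.6: w₀L³/(45EI) = 468.7/EI
  at 1: point load 93 at a = 11.38: Pab(L + b)/(6LEI) = 321.4/EI
  at 2: point load 93 at a = 11.38: Pab(L + a)/(6LEI) = 535.9/EI
  θ_10 = 731.5/EI,  θ_20 = 1005/EI
Flexibility coefficients: a unit moment at one end gives L/(3EI) there and L/(6EI) at the far end, so f₁₁ = f₂₂ = 4.333/EI and f₁₂ = f₂₁ = 2.167/EI.
Compatibility — zero rotation at each built-in end:
  4.333 M_1 + 2.167 M_2 = 731.5
  2.167 M_1 + 4.333 M_2 = 1005
Solving the pair gives M_1 = 70.51 kN·m and M_2 = 196.6 kN·m (hogging).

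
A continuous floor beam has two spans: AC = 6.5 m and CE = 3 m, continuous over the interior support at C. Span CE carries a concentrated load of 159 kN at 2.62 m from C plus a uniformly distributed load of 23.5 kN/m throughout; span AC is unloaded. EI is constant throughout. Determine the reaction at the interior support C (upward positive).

Take M_C as the redundant. Released structure: two simple spans AC and CE with a hinge at C.
End slopes at the hinge C, treating each span as simply supported:
  span CE: point load 159 at a = 2.62: Pab(L + b)/(6LEI) = 29.73/EI
  span CE: UDL 23.5: wL³/(24EI) = 26.44/EI
  relative rotation θ_0 = (0 + 56.16)/EI = 56.16/EI
A unit hogging moment at C produces rotation L₁/(3EI) + L₂/(3EI) = 3.167/EI.
Slope continuity at C: θ_0 = M_C·3.167/EI, so M_C = 56.16/3.167 = 17.74 kN·m (hogging).
Span AC, ΣM about A with M_C applied at C: R_C^{AC}·6.5 = 0 + 17.74, so R_C^{AC} = 2.729 kN and R_A = 0 − 2.729 = -2.729 kN.
Span CE, ΣM about E: R_C^{CE}·3 = 166.2 + 17.74, so R_C^{CE} = 61.3 kN and R_E = 229.5 − 61.3 = 168.2 kN.
R_C = 2.729 + 61.3 = 64.03 kN.

R_C = 64.03 kN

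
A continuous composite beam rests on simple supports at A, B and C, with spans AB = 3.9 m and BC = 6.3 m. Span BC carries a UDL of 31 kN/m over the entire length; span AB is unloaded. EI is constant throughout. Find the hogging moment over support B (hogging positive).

M_B = 94.99 kN·m

Release continuity at B by inserting a hinge; the redundant is the internal moment M_B. The primary structure is two simply-supported spans AB and BC.
End slopes at the hinge B, treating each span as simply supported:
  span BC: UDL 31: wL³/(24EI) = 323/EI
  relative rotation θ_0 = (0 + 323)/EI = 323/EI
A unit hogging moment at B produces rotation L₁/(3EI) + L₂/(3EI) = 3.4/EI.
Slope continuity at B: θ_0 = M_B·3.4/EI, so M_B = 323/3.4 = 94.99 kN·m (hogging).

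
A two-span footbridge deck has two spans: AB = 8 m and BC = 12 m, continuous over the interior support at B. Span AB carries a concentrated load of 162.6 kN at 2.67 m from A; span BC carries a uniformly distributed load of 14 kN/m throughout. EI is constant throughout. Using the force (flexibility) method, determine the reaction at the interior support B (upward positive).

R_B = 185.8 kN

Insert a hinge at B; M_B is the redundant, and each span becomes simply supported.
End slopes at the hinge B, treating each span as simply supported:
  span AB: point load 162.6 at a = 2.67: Pab(L + a)/(6LEI) = 514.4/EI
  span BC: UDL 14: wL³/(24EI) = 1008/EI
  relative rotation θ_0 = (514.4 + 1008)/EI = 1522/EI
A unit hogging moment at B produces rotation L₁/(3EI) + L₂/(3EI) = 6.667/EI.
Compatibility: M_B·(L₁+L₂)/(3EI) = θ_0, giving M_B = 228.4 kN·m (hogging).
Span AB, ΣM about A with M_B applied at B: R_B^{AB}·8 = 434.1 + 228.4, so R_B^{AB} = 82.81 kN and R_A = 162.6 − 82.81 = 79.79 kN.
Span BC, ΣM about C: R_B^{BC}·12 = 1008 + 228.4, so R_B^{BC} = 103 kN and R_C = 168 − 103 = 64.97 kN.
R_B = 82.81 + 103 = 185.8 kN.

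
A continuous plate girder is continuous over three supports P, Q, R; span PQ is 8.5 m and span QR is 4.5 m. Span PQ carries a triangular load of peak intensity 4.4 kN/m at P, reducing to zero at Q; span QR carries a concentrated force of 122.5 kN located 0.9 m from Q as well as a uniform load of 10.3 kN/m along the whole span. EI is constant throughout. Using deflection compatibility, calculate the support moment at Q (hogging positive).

Release continuity at Q by inserting a hinge; the redundant is the internal moment M_Q. The primary structure is two simply-supported spans PQ and QR.
Rotations at Q on the released spans (each span's end-slope, ×1/EI):
  span PQ: triangular load, peak 4.4: 7w₀L³/(360EI) = 52.54/EI
  span QR: point load 122.5 at a = 0.9: Pab(L + b)/(6LEI) = 119.1/EI
  span QR: UDL 10.3: wL³/(24EI) = 39.11/EI
  relative rotation θ_0 = (52.54 + 158.2)/EI = 210.7/EI
A unit hogging moment at Q produces rotation L₁/(3EI) + L₂/(3EI) = 4.333/EI.
Compatibility: M_Q·(L₁+L₂)/(3EI) = θ_0, giving M_Q = 48.63 kN·m (hogging).

M_Q = 48.63 kN·m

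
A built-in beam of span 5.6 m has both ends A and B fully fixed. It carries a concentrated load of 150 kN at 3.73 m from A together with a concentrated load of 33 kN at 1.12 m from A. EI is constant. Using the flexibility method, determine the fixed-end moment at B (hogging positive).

M_B = 130.4 kN·m

Release both end moments; the primary structure is a simply-supported span AB with redundants M_A and M_B.
Simple-span end rotations at A and B under the given loads:
  at A: point load 150 at a = 3.73: Pab(L + b)/(6LEI) = 232.6/EI
  at B: point load 150 at a = 3.73: Pab(L + a)/(6LEI) = 290.5/EI
  at A: point load 33 at a = 1.12: Pab(L + b)/(6LEI) = 49.67/EI
  at B: point load 33 at a = 1.12: Pab(L + a)/(6LEI) = 33.12/EI
  θ_A0 = 282.3/EI,  θ_B0 = 323.6/EI
Flexibility coefficients: a unit moment at one end gives L/(3EI) there and L/(6EI) at the far end, so f₁₁ = f₂₂ = 1.867/EI and f₁₂ = f₂₁ = 0.9333/EI.
Compatibility — zero rotation at each built-in end:
  1.867 M_A + 0.9333 M_B = 282.3
  0.9333 M_A + 1.867 M_B = 323.6
Solving the pair gives M_A = 86.04 kN·m and M_B = 130.4 kN·m (hogging).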